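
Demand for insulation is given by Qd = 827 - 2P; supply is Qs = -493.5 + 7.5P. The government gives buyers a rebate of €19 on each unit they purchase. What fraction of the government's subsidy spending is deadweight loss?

DWL / government spending = 5/193

Pre-subsidy: 827 - 2P = -493.5 + 7.5P gives P* = 139, Q* = 549.
With the rebate, buyers effectively pay Pb = Ps − 19, where Ps is the price sellers receive.
Demand in terms of Ps becomes Qd = 827 − 2(Ps − 19) = 865 - 2Ps. Setting this equal to supply: 865 - 2Ps = -493.5 + 7.5Ps, so Ps = 143.
Buyers pay Pb = 143 − 19 = 124; Q' = -493.5 + 7.5·143 = 579.
ΔCS = ½(549 + 579)(139 − 124) = 8460; ΔPS = ½(549 + 579)(143 − 139) = 2256.
Government spending = 19 × 579 = 11001.
DWL = ½ × 19 × (579 − 549) = 285; fraction = 285 / 11001 = 5/193.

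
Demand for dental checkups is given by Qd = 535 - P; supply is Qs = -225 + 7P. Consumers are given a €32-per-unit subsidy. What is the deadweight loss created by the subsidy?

Pre-subsidy: 535 - P = -225 + 7P gives P* = 95, Q* = 440.
With the rebate, buyers effectively pay Pb = Ps − 32, where Ps is the price sellers receive.
Demand in terms of Ps becomes Qd = 535 − 1(Ps − 32) = 567 - Ps. Setting this equal to supply: 567 - Ps = -225 + 7Ps, so Ps = 99.
Buyers pay Pb = 99 − 32 = 67; Q' = -225 + 7·99 = 468.
The subsidy expands output by 468 − 440 = 28 past the efficient level; on those units the gap between marginal cost and willingness to pay runs from 0 up to 32.
DWL = ½ × 32 × 28 = 448.

Deadweight loss = €448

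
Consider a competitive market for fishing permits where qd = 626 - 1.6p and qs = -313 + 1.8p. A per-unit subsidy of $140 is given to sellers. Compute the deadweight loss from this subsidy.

Pre-subsidy: 626 - 1.6p = -313 + 1.8p gives p* = 4695/17, q* = 3130/17.
With the subsidy, sellers receive ps = pb + 140 for each unit, where pb is the price buyers pay.
Supply in terms of pb becomes qs = -313 + 1.8(pb + 140) = -61 + 1.8pb. Setting this equal to demand: 626 - 1.6pb = -61 + 1.8pb, so pb = 3435/17.
Sellers receive ps = 3435/17 + 140 = 5815/17; q' = 626 − 1.6·(3435/17) = 5146/17.
The subsidy expands output by 5146/17 − 3130/17 = 2016/17 past the efficient level; on those units the gap between marginal cost and willingness to pay runs from 0 up to 140.
DWL = ½ × 140 × 2016/17 = 141120/17.

Deadweight loss = 141120/17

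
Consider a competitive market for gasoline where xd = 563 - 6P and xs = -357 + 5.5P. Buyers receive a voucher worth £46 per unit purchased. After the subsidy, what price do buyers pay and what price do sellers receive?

Pre-subsidy: 563 - 6P = -357 + 5.5P gives P* = 80, x* = 83.
With the rebate, buyers effectively pay Pb = Ps − 46, where Ps is the price sellers receive.
Demand in terms of Ps becomes xd = 563 − 6(Ps − 46) = 839 - 6Ps. Setting this equal to supply: 839 - 6Ps = -357 + 5.5Ps, so Ps = 104.
Buyers pay Pb = 104 − 46 = 58; x' = -357 + 5.5·104 = 215.

Buyers pay £58; sellers receive £104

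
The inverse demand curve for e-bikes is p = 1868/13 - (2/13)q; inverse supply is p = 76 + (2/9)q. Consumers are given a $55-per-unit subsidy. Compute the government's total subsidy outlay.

Government cost = $17943.75

Pre-subsidy: 1868/13 - (2/13)q = 76 + (2/9)q gives q* = 180 and p* = 116.
With the rebate, buyers effectively pay pb = ps − 55, where ps is the price sellers receive.
On the curves, pb = 1868/13 - (2/13)q and ps = 76 + (2/9)q; the wedge ps − pb = 55 gives 76 + (2/9)q − (1868/13 - (2/13)q) = 55, so q' = 326.25.
Then pb = 1868/13 − (2/13)·326.25 = 93.5 and ps = 76 + (2/9)·326.25 = 148.5.
Government outlay = subsidy × quantity = 55 × 326.25 = 17943.75.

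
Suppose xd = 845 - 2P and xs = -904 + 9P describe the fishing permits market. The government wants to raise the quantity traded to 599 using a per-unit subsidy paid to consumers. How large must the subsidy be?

At x = 599, invert demand for the buyer price: Pb = (845 − 599)/2 = 123; invert supply for the seller price: Ps = (599 − (-904))/9 = 167.
The subsidy must fill the gap: s = Ps − Pb = 167 − 123 = 44.

Required subsidy s = 44 per unit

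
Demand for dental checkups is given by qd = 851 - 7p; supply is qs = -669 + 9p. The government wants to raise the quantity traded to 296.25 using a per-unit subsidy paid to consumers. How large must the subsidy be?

Required subsidy s = 28 per unit

At q = 296.25, invert demand for the buyer price: pb = (851 − 296.25)/7 = 79.25; invert supply for the seller price: ps = (296.25 − (-669))/9 = 107.25.
The subsidy must fill the gap: s = ps − pb = 107.25 − 79.25 = 28.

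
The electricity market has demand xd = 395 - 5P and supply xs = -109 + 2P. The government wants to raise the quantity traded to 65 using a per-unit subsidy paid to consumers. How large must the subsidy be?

Required subsidy s = 21 per unit

At x = 65, invert demand for the buyer price: Pb = (395 − 65)/5 = 66; invert supply for the seller price: Ps = (65 − (-109))/2 = 87.
The subsidy must fill the gap: s = Ps − Pb = 87 − 66 = 21.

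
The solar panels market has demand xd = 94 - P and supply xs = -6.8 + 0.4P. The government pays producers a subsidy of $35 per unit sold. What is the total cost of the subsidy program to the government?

Government cost = $1120

Pre-subsidy: 94 - P = -6.8 + 0.4P gives P* = 72, x* = 22.
With the subsidy, sellers receive Ps = Pb + 35 for each unit, where Pb is the price buyers pay.
Supply in terms of Pb becomes xs = -6.8 + 0.4(Pb + 35) = 7.2 + 0.4Pb. Setting this equal to demand: 94 - Pb = 7.2 + 0.4Pb, so Pb = 62.
Sellers receive Ps = 62 + 35 = 97; x' = 94 − 1·62 = 32.
Government outlay = subsidy × quantity = 35 × 32 = 1120.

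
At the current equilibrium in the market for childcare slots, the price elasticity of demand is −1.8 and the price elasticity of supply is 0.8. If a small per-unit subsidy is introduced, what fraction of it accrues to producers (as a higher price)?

For a small subsidy around the equilibrium, the benefit split depends on the relative slopes, which at a point are proportional to the elasticities.
Buyer share = εs/(εs + |εd|) = 0.8/(0.8 + 1.8) = 4/13; seller share = |εd|/(εs + |εd|) = 9/13.
So producers capture 9/13 of the subsidy.

Producer share = 9/13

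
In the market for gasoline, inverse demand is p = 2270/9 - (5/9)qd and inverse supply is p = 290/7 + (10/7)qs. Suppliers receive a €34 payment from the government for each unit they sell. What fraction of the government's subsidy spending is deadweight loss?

DWL / government spending = 1071/15422

Pre-subsidy: 2270/9 - (5/9)q = 290/7 + (10/7)q gives q* = 106.24 and p* = 193.2.
With the subsidy, sellers receive ps = pb + 34 for each unit, where pb is the price buyers pay.
On the curves, pb = 2270/9 - (5/9)q and ps = 290/7 + (10/7)q; the wedge ps − pb = 34 gives 290/7 + (10/7)q − (2270/9 - (5/9)q) = 34, so q' = 123.376.
Then pb = 2270/9 − (5/9)·123.376 = 183.68 and ps = 290/7 + (10/7)·123.376 = 217.68.
ΔCS = ½(106.24 + 123.376)(193.2 − 183.68) = 1092.97216; ΔPS = ½(106.24 + 123.376)(217.68 − 193.2) = 2810.49984.
Government spending = 34 × 123.376 = 4194.784.
DWL = ½ × 34 × (123.376 − 106.24) = 291.312; fraction = 291.312 / 4194.784 = 1071/15422.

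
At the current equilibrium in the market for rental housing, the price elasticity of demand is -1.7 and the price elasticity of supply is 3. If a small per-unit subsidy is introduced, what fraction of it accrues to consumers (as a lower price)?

Consumer share = 30/47

For a small subsidy around the equilibrium, the benefit split depends on the relative slopes, which at a point are proportional to the elasticities.
Buyer share = εs/(εs + |εd|) = 3/(3 + 1.7) = 30/47; seller share = |εd|/(εs + |εd|) = 17/47.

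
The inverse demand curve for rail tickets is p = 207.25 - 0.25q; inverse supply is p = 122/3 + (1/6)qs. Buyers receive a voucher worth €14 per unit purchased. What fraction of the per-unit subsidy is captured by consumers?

Pre-subsidy: 207.25 - 0.25q = 122/3 + (1/6)q gives q* = 399.8 and p* = 107.3.
With the rebate, buyers effectively pay pb = ps − 14, where ps is the price sellers receive.
On the curves, pb = 207.25 - 0.25q and ps = 122/3 + (1/6)q; the wedge ps − pb = 14 gives 122/3 + (1/6)q − (207.25 - 0.25q) = 14, so q' = 433.4.
Then pb = 207.25 − 0.25·433.4 = 98.9 and ps = 122/3 + (1/6)·433.4 = 112.9.
Buyers' price falls by p* − pb = 107.3 − 98.9 = 8.4; sellers' price rises by ps − p* = 112.9 − 107.3 = 5.6.
So consumers capture 8.4/14 = 0.6 of each unit of subsidy.

Consumer share = 0.6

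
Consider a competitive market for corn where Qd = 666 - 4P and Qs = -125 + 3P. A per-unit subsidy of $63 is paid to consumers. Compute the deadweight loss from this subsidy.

Pre-subsidy: 666 - 4P = -125 + 3P gives P* = 113, Q* = 214.
With the rebate, buyers effectively pay Pb = Ps − 63, where Ps is the price sellers receive.
Demand in terms of Ps becomes Qd = 666 − 4(Ps − 63) = 918 - 4Ps. Setting this equal to supply: 918 - 4Ps = -125 + 3Ps, so Ps = 149.
Buyers pay Pb = 149 − 63 = 86; Q' = -125 + 3·149 = 322.
The subsidy expands output by 322 − 214 = 108 past the efficient level; on those units the gap between marginal cost and willingness to pay runs from 0 up to 63.
DWL = ½ × 63 × 108 = 3402.

Deadweight loss = $3402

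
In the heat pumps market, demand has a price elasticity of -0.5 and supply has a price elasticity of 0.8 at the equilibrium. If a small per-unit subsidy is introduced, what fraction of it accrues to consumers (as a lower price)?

Consumer share = 8/13

For a small subsidy around the equilibrium, the benefit split depends on the relative slopes, which at a point are proportional to the elasticities.
Buyer share = εs/(εs + |εd|) = 0.8/(0.8 + 0.5) = 8/13; seller share = |εd|/(εs + |εd|) = 5/13.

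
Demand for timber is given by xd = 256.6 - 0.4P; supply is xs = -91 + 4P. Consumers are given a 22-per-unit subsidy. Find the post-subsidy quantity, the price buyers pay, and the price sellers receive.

Pre-subsidy: 256.6 - 0.4P = -91 + 4P gives P* = 79, x* = 225.
With the rebate, buyers effectively pay Pb = Ps − 22, where Ps is the price sellers receive.
Demand in terms of Ps becomes xd = 256.6 − 0.4(Ps − 22) = 265.4 - 0.4Ps. Setting this equal to supply: 265.4 - 0.4Ps = -91 + 4Ps, so Ps = 81.
Buyers pay Pb = 81 − 22 = 59; x' = -91 + 4·81 = 233.

x' = 233; buyers pay 59; sellers receive 81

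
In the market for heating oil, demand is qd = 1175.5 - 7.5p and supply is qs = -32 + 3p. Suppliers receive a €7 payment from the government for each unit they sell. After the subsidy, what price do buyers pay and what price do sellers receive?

Buyers pay €113; sellers receive €120

Pre-subsidy: 1175.5 - 7.5p = -32 + 3p gives p* = 115, q* = 313.
With the subsidy, sellers receive ps = pb + 7 for each unit, where pb is the price buyers pay.
Supply in terms of pb becomes qs = -32 + 3(pb + 7) = -11 + 3pb. Setting this equal to demand: 1175.5 - 7.5pb = -11 + 3pb, so pb = 113.
Sellers receive ps = 113 + 7 = 120; q' = 1175.5 − 7.5·113 = 328.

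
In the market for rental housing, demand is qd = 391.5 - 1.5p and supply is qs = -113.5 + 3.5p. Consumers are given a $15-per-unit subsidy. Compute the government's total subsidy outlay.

Government cost = $3836.25

Pre-subsidy: 391.5 - 1.5p = -113.5 + 3.5p gives p* = 101, q* = 240.
With the rebate, buyers effectively pay pb = ps − 15, where ps is the price sellers receive.
Demand in terms of ps becomes qd = 391.5 − 1.5(ps − 15) = 414 - 1.5ps. Setting this equal to supply: 414 - 1.5ps = -113.5 + 3.5ps, so ps = 105.5.
Buyers pay pb = 105.5 − 15 = 90.5; q' = -113.5 + 3.5·105.5 = 255.75.
Government outlay = subsidy × quantity = 15 × 255.75 = 3836.25.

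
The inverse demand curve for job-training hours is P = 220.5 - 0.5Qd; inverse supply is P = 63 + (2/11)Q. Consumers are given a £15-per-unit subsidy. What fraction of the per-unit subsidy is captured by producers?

Pre-subsidy: 220.5 - 0.5Q = 63 + (2/11)Q gives Q* = 231 and P* = 105.
With the rebate, buyers effectively pay Pb = Ps − 15, where Ps is the price sellers receive.
On the curves, Pb = 220.5 - 0.5Q and Ps = 63 + (2/11)Q; the wedge Ps − Pb = 15 gives 63 + (2/11)Q − (220.5 - 0.5Q) = 15, so Q' = 253.
Then Pb = 220.5 − 0.5·253 = 94 and Ps = 63 + (2/11)·253 = 109.
Buyers' price falls by P* − Pb = 105 − 94 = 11; sellers' price rises by Ps − P* = 109 − 105 = 4.
So producers capture 4/15 = 4/15 of each unit of subsidy.

Producer share = 4/15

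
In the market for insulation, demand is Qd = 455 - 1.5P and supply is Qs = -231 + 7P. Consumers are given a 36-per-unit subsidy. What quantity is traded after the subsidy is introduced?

Pre-subsidy: 455 - 1.5P = -231 + 7P gives P* = 1372/17, Q* = 5677/17.
With the rebate, buyers effectively pay Pb = Ps − 36, where Ps is the price sellers receive.
Demand in terms of Ps becomes Qd = 455 − 1.5(Ps − 36) = 509 - 1.5Ps. Setting this equal to supply: 509 - 1.5Ps = -231 + 7Ps, so Ps = 1480/17.
Buyers pay Pb = 1480/17 − 36 = 868/17; Q' = -231 + 7·(1480/17) = 6433/17.

Q' = 6433/17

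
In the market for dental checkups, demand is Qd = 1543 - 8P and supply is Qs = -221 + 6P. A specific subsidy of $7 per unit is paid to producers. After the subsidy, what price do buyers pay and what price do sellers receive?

Pre-subsidy: 1543 - 8P = -221 + 6P gives P* = 126, Q* = 535.
With the subsidy, sellers receive Ps = Pb + 7 for each unit, where Pb is the price buyers pay.
Supply in terms of Pb becomes Qs = -221 + 6(Pb + 7) = -179 + 6Pb. Setting this equal to demand: 1543 - 8Pb = -179 + 6Pb, so Pb = 123.
Sellers receive Ps = 123 + 7 = 130; Q' = 1543 − 8·123 = 559.

Buyers pay $123; sellers receive $130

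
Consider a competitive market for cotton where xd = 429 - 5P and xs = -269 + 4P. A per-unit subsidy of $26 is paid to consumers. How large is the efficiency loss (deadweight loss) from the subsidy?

Pre-subsidy: 429 - 5P = -269 + 4P gives P* = 698/9, x* = 371/9.
With the rebate, buyers effectively pay Pb = Ps − 26, where Ps is the price sellers receive.
Demand in terms of Ps becomes xd = 429 − 5(Ps − 26) = 559 - 5Ps. Setting this equal to supply: 559 - 5Ps = -269 + 4Ps, so Ps = 92.
Buyers pay Pb = 92 − 26 = 66; x' = -269 + 4·92 = 99.
The subsidy expands output by 99 − 371/9 = 520/9 past the efficient level; on those units the gap between marginal cost and willingness to pay runs from 0 up to 26.
DWL = ½ × 26 × 520/9 = 6760/9.

Deadweight loss = 6760/9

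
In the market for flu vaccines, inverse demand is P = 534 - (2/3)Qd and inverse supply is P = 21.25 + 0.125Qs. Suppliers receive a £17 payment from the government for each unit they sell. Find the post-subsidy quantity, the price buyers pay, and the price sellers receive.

Q' = 12714/19; buyers pay 1670/19; sellers receive 1993/19

Pre-subsidy: 534 - (2/3)Q = 21.25 + 0.125Q gives Q* = 12306/19 and P* = 1942/19.
With the subsidy, sellers receive Ps = Pb + 17 for each unit, where Pb is the price buyers pay.
On the curves, Pb = 534 - (2/3)Q and Ps = 21.25 + 0.125Q; the wedge Ps − Pb = 17 gives 21.25 + 0.125Q − (534 - (2/3)Q) = 17, so Q' = 12714/19.
Then Pb = 534 − (2/3)·(12714/19) = 1670/19 and Ps = 21.25 + 0.125·(12714/19) = 1993/19.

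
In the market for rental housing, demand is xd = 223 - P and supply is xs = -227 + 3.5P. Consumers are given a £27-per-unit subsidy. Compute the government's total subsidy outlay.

Pre-subsidy: 223 - P = -227 + 3.5P gives P* = 100, x* = 123.
With the rebate, buyers effectively pay Pb = Ps − 27, where Ps is the price sellers receive.
Demand in terms of Ps becomes xd = 223 − 1(Ps − 27) = 250 - Ps. Setting this equal to supply: 250 - Ps = -227 + 3.5Ps, so Ps = 106.
Buyers pay Pb = 106 − 27 = 79; x' = -227 + 3.5·106 = 144.
Government outlay = subsidy × quantity = 27 × 144 = 3888.

Government cost = £3888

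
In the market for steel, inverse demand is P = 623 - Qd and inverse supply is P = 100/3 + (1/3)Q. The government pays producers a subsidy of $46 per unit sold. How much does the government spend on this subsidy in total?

Pre-subsidy: 623 - Q = 100/3 + (1/3)Q gives Q* = 442.25 and P* = 180.75.
With the subsidy, sellers receive Ps = Pb + 46 for each unit, where Pb is the price buyers pay.
On the curves, Pb = 623 - Q and Ps = 100/3 + (1/3)Q; the wedge Ps − Pb = 46 gives 100/3 + (1/3)Q − (623 - Q) = 46, so Q' = 476.75.
Then Pb = 623 − 1·476.75 = 146.25 and Ps = 100/3 + (1/3)·476.75 = 192.25.
Government outlay = subsidy × quantity = 46 × 476.75 = 21930.5.

Government cost = $21930.5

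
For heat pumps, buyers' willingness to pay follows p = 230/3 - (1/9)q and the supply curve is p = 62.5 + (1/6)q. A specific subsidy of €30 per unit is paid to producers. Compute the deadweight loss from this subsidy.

Deadweight loss = €1620

Pre-subsidy: 230/3 - (1/9)q = 62.5 + (1/6)q gives q* = 51 and p* = 71.
With the subsidy, sellers receive ps = pb + 30 for each unit, where pb is the price buyers pay.
On the curves, pb = 230/3 - (1/9)q and ps = 62.5 + (1/6)q; the wedge ps − pb = 30 gives 62.5 + (1/6)q − (230/3 - (1/9)q) = 30, so q' = 159.
Then pb = 230/3 − (1/9)·159 = 59 and ps = 62.5 + (1/6)·159 = 89.
The subsidy expands output by 159 − 51 = 108 past the efficient level; on those units the gap between marginal cost and willingness to pay runs from 0 up to 30.
DWL = ½ × 30 × 108 = 1620.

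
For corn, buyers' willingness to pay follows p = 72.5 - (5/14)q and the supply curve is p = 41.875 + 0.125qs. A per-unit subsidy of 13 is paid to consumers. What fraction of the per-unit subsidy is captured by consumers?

Consumer share = 20/27

Pre-subsidy: 72.5 - (5/14)q = 41.875 + 0.125q gives q* = 1715/27 and p* = 1345/27.
With the rebate, buyers effectively pay pb = ps − 13, where ps is the price sellers receive.
On the curves, pb = 72.5 - (5/14)q and ps = 41.875 + 0.125q; the wedge ps − pb = 13 gives 41.875 + 0.125q − (72.5 - (5/14)q) = 13, so q' = 2443/27.
Then pb = 72.5 − (5/14)·(2443/27) = 1085/27 and ps = 41.875 + 0.125·(2443/27) = 1436/27.
Buyers' price falls by p* − pb = 1345/27 − 1085/27 = 260/27; sellers' price rises by ps − p* = 1436/27 − 1345/27 = 91/27.
So consumers capture (260/27)/13 = 20/27 of each unit of subsidy.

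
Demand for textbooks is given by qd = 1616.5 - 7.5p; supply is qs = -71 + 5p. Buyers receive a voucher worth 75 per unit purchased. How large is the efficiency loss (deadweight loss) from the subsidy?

Deadweight loss = 8437.5

Pre-subsidy: 1616.5 - 7.5p = -71 + 5p gives p* = 135, q* = 604.
With the rebate, buyers effectively pay pb = ps − 75, where ps is the price sellers receive.
Demand in terms of ps becomes qd = 1616.5 − 7.5(ps − 75) = 2179 - 7.5ps. Setting this equal to supply: 2179 - 7.5ps = -71 + 5ps, so ps = 180.
Buyers pay pb = 180 − 75 = 105; q' = -71 + 5·180 = 829.
The subsidy expands output by 829 − 604 = 225 past the efficient level; on those units the gap between marginal cost and willingness to pay runs from 0 up to 75.
DWL = ½ × 75 × 225 = 8437.5.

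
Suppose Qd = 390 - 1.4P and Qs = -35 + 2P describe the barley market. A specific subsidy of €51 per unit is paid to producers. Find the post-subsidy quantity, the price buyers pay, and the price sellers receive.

Pre-subsidy: 390 - 1.4P = -35 + 2P gives P* = 125, Q* = 215.
With the subsidy, sellers receive Ps = Pb + 51 for each unit, where Pb is the price buyers pay.
Supply in terms of Pb becomes Qs = -35 + 2(Pb + 51) = 67 + 2Pb. Setting this equal to demand: 390 - 1.4Pb = 67 + 2Pb, so Pb = 95.
Sellers receive Ps = 95 + 51 = 146; Q' = 390 − 1.4·95 = 257.

Q' = 257; buyers pay €95; sellers receive €146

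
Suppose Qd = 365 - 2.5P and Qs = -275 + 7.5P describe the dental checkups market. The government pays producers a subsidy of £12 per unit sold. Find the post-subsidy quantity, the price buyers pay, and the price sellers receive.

Q' = 227.5; buyers pay £55; sellers receive £67

Pre-subsidy: 365 - 2.5P = -275 + 7.5P gives P* = 64, Q* = 205.
With the subsidy, sellers receive Ps = Pb + 12 for each unit, where Pb is the price buyers pay.
Supply in terms of Pb becomes Qs = -275 + 7.5(Pb + 12) = -185 + 7.5Pb. Setting this equal to demand: 365 - 2.5Pb = -185 + 7.5Pb, so Pb = 55.
Sellers receive Ps = 55 + 12 = 67; Q' = 365 − 2.5·55 = 227.5.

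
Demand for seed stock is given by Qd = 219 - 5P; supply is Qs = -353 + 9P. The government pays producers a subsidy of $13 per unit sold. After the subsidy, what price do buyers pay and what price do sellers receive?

Pre-subsidy: 219 - 5P = -353 + 9P gives P* = 286/7, Q* = 103/7.
With the subsidy, sellers receive Ps = Pb + 13 for each unit, where Pb is the price buyers pay.
Supply in terms of Pb becomes Qs = -353 + 9(Pb + 13) = -236 + 9Pb. Setting this equal to demand: 219 - 5Pb = -236 + 9Pb, so Pb = 32.5.
Sellers receive Ps = 32.5 + 13 = 45.5; Q' = 219 − 5·32.5 = 56.5.

Buyers pay $32.5; sellers receive $45.5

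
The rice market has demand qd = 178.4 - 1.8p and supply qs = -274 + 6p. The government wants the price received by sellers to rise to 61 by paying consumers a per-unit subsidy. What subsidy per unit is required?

At a seller price of 61, quantity supplied is -274 + 6·61 = 92.
Buyers absorb 92 only when they pay pb with 178.4 − 1.8·pb = 92, i.e. pb = 48.
s = ps − pb = 61 − 48 = 13.

Required subsidy s = 13 per unit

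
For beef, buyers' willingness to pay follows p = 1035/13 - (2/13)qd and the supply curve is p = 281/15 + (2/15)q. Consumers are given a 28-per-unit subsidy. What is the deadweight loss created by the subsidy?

Pre-subsidy: 1035/13 - (2/13)q = 281/15 + (2/15)q gives q* = 212 and p* = 47.
With the rebate, buyers effectively pay pb = ps − 28, where ps is the price sellers receive.
On the curves, pb = 1035/13 - (2/13)q and ps = 281/15 + (2/15)q; the wedge ps − pb = 28 gives 281/15 + (2/15)q − (1035/13 - (2/13)q) = 28, so q' = 309.5.
Then pb = 1035/13 − (2/13)·309.5 = 32 and ps = 281/15 + (2/15)·309.5 = 60.
The subsidy expands output by 309.5 − 212 = 97.5 past the efficient level; on those units the gap between marginal cost and willingness to pay runs from 0 up to 28.
DWL = ½ × 28 × 97.5 = 1365.

Deadweight loss = 1365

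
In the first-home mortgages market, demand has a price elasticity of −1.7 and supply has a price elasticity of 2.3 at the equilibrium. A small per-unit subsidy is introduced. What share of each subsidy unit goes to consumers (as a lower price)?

Consumer share = 0.575

For a small subsidy around the equilibrium, the benefit split depends on the relative slopes, which at a point are proportional to the elasticities.
Buyer share = εs/(εs + |εd|) = 2.3/(2.3 + 1.7) = 0.575; seller share = |εd|/(εs + |εd|) = 0.425.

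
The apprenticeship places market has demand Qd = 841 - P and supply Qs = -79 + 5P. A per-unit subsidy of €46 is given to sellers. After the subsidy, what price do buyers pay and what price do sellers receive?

Buyers pay €115; sellers receive €161

Pre-subsidy: 841 - P = -79 + 5P gives P* = 460/3, Q* = 2063/3.
With the subsidy, sellers receive Ps = Pb + 46 for each unit, where Pb is the price buyers pay.
Supply in terms of Pb becomes Qs = -79 + 5(Pb + 46) = 151 + 5Pb. Setting this equal to demand: 841 - Pb = 151 + 5Pb, so Pb = 115.
Sellers receive Ps = 115 + 46 = 161; Q' = 841 − 1·115 = 726.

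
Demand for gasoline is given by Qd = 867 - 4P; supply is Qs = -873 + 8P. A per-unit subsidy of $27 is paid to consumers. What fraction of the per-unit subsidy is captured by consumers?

Pre-subsidy: 867 - 4P = -873 + 8P gives P* = 145, Q* = 287.
With the rebate, buyers effectively pay Pb = Ps − 27, where Ps is the price sellers receive.
Demand in terms of Ps becomes Qd = 867 − 4(Ps − 27) = 975 - 4Ps. Setting this equal to supply: 975 - 4Ps = -873 + 8Ps, so Ps = 154.
Buyers pay Pb = 154 − 27 = 127; Q' = -873 + 8·154 = 359.
Buyers' price falls by P* − Pb = 145 − 127 = 18; sellers' price rises by Ps − P* = 154 − 145 = 9.
So consumers capture 18/27 = 2/3 of each unit of subsidy.

Consumer share = 2/3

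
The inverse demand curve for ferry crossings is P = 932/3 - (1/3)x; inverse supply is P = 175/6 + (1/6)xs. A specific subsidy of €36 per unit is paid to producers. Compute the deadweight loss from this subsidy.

Pre-subsidy: 932/3 - (1/3)x = 175/6 + (1/6)x gives x* = 563 and P* = 123.
With the subsidy, sellers receive Ps = Pb + 36 for each unit, where Pb is the price buyers pay.
On the curves, Pb = 932/3 - (1/3)x and Ps = 175/6 + (1/6)x; the wedge Ps − Pb = 36 gives 175/6 + (1/6)x − (932/3 - (1/3)x) = 36, so x' = 635.
Then Pb = 932/3 − (1/3)·635 = 99 and Ps = 175/6 + (1/6)·635 = 135.
The subsidy expands output by 635 − 563 = 72 past the efficient level; on those units the gap between marginal cost and willingness to pay runs from 0 up to 36.
DWL = ½ × 36 × 72 = 1296.

Deadweight loss = €1296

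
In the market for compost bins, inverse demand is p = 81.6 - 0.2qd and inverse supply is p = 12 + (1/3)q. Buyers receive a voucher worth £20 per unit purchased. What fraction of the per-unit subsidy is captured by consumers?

Consumer share = 0.375

Pre-subsidy: 81.6 - 0.2q = 12 + (1/3)q gives q* = 130.5 and p* = 55.5.
With the rebate, buyers effectively pay pb = ps − 20, where ps is the price sellers receive.
On the curves, pb = 81.6 - 0.2q and ps = 12 + (1/3)q; the wedge ps − pb = 20 gives 12 + (1/3)q − (81.6 - 0.2q) = 20, so q' = 168.
Then pb = 81.6 − 0.2·168 = 48 and ps = 12 + (1/3)·168 = 68.
Buyers' price falls by p* − pb = 55.5 − 48 = 7.5; sellers' price rises by ps − p* = 68 − 55.5 = 12.5.
So consumers capture 7.5/20 = 0.375 of each unit of subsidy.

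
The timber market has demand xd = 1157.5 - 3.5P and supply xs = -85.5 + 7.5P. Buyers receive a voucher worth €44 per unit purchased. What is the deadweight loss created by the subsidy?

Deadweight loss = €2310

Pre-subsidy: 1157.5 - 3.5P = -85.5 + 7.5P gives P* = 113, x* = 762.
With the rebate, buyers effectively pay Pb = Ps − 44, where Ps is the price sellers receive.
Demand in terms of Ps becomes xd = 1157.5 − 3.5(Ps − 44) = 1311.5 - 3.5Ps. Setting this equal to supply: 1311.5 - 3.5Ps = -85.5 + 7.5Ps, so Ps = 127.
Buyers pay Pb = 127 − 44 = 83; x' = -85.5 + 7.5·127 = 867.
The subsidy expands output by 867 − 762 = 105 past the efficient level; on those units the gap between marginal cost and willingness to pay runs from 0 up to 44.
DWL = ½ × 44 × 105 = 2310.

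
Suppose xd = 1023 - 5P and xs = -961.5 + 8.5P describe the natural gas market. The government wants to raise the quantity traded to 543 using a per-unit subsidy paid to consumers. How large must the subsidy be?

Required subsidy s = 81 per unit

At x = 543, invert demand for the buyer price: Pb = (1023 − 543)/5 = 96; invert supply for the seller price: Ps = (543 − (-961.5))/8.5 = 177.
The subsidy must fill the gap: s = Ps − Pb = 177 − 96 = 81.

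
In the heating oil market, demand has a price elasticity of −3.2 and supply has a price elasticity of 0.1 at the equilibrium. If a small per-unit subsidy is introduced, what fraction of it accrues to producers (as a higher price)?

For a small subsidy around the equilibrium, the benefit split depends on the relative slopes, which at a point are proportional to the elasticities.
Buyer share = εs/(εs + |εd|) = 0.1/(0.1 + 3.2) = 1/33; seller share = |εd|/(εs + |εd|) = 32/33.
So producers capture 32/33 of the subsidy.

Producer share = 32/33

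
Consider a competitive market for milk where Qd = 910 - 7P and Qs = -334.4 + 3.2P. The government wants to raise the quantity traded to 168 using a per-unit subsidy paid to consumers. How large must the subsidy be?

Required subsidy s = 51 per unit

At Q = 168, invert demand for the buyer price: Pb = (910 − 168)/7 = 106; invert supply for the seller price: Ps = (168 − (-334.4))/3.2 = 157.
The subsidy must fill the gap: s = Ps − Pb = 157 − 106 = 51.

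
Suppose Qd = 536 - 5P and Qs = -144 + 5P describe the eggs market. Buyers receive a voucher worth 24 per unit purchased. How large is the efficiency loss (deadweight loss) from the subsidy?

Deadweight loss = 720

Pre-subsidy: 536 - 5P = -144 + 5P gives P* = 68, Q* = 196.
With the rebate, buyers effectively pay Pb = Ps − 24, where Ps is the price sellers receive.
Demand in terms of Ps becomes Qd = 536 − 5(Ps − 24) = 656 - 5Ps. Setting this equal to supply: 656 - 5Ps = -144 + 5Ps, so Ps = 80.
Buyers pay Pb = 80 − 24 = 56; Q' = -144 + 5·80 = 256.
The subsidy expands output by 256 − 196 = 60 past the efficient level; on those units the gap between marginal cost and willingness to pay runs from 0 up to 24.
DWL = ½ × 24 × 60 = 720.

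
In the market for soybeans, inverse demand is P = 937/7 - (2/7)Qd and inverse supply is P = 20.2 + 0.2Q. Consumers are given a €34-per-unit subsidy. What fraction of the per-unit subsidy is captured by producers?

Pre-subsidy: 937/7 - (2/7)Q = 20.2 + 0.2Q gives Q* = 234 and P* = 67.
With the rebate, buyers effectively pay Pb = Ps − 34, where Ps is the price sellers receive.
On the curves, Pb = 937/7 - (2/7)Q and Ps = 20.2 + 0.2Q; the wedge Ps − Pb = 34 gives 20.2 + 0.2Q − (937/7 - (2/7)Q) = 34, so Q' = 304.
Then Pb = 937/7 − (2/7)·304 = 47 and Ps = 20.2 + 0.2·304 = 81.
Buyers' price falls by P* − Pb = 67 − 47 = 20; sellers' price rises by Ps − P* = 81 − 67 = 14.
So producers capture 14/34 = 7/17 of each unit of subsidy.

Producer share = 7/17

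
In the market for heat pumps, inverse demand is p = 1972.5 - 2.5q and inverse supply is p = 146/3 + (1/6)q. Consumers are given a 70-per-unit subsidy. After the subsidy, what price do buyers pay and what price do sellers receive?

Pre-subsidy: 1972.5 - 2.5q = 146/3 + (1/6)q gives q* = 721.4375 and p* = 168.90625.
With the rebate, buyers effectively pay pb = ps − 70, where ps is the price sellers receive.
On the curves, pb = 1972.5 - 2.5q and ps = 146/3 + (1/6)q; the wedge ps − pb = 70 gives 146/3 + (1/6)q − (1972.5 - 2.5q) = 70, so q' = 747.6875.
Then pb = 1972.5 − 2.5·747.6875 = 103.28125 and ps = 146/3 + (1/6)·747.6875 = 173.28125.

Buyers pay 103.28125; sellers receive 173.28125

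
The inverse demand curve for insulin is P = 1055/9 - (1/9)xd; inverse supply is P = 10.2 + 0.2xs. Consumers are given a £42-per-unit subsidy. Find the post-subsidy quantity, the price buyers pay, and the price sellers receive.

Pre-subsidy: 1055/9 - (1/9)x = 10.2 + 0.2x gives x* = 344 and P* = 79.
With the rebate, buyers effectively pay Pb = Ps − 42, where Ps is the price sellers receive.
On the curves, Pb = 1055/9 - (1/9)x and Ps = 10.2 + 0.2x; the wedge Ps − Pb = 42 gives 10.2 + 0.2x − (1055/9 - (1/9)x) = 42, so x' = 479.
Then Pb = 1055/9 − (1/9)·479 = 64 and Ps = 10.2 + 0.2·479 = 106.

x' = 479; buyers pay £64; sellers receive £106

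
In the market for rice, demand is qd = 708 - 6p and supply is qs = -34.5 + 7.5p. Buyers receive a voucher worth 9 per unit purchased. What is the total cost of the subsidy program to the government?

Pre-subsidy: 708 - 6p = -34.5 + 7.5p gives p* = 55, q* = 378.
With the rebate, buyers effectively pay pb = ps − 9, where ps is the price sellers receive.
Demand in terms of ps becomes qd = 708 − 6(ps − 9) = 762 - 6ps. Setting this equal to supply: 762 - 6ps = -34.5 + 7.5ps, so ps = 59.
Buyers pay pb = 59 − 9 = 50; q' = -34.5 + 7.5·59 = 408.
Government outlay = subsidy × quantity = 9 × 408 = 3672.

Government cost = 3672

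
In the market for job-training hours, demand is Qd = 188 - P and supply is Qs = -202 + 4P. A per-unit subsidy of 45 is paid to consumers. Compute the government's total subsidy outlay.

Pre-subsidy: 188 - P = -202 + 4P gives P* = 78, Q* = 110.
With the rebate, buyers effectively pay Pb = Ps − 45, where Ps is the price sellers receive.
Demand in terms of Ps becomes Qd = 188 − 1(Ps − 45) = 233 - Ps. Setting this equal to supply: 233 - Ps = -202 + 4Ps, so Ps = 87.
Buyers pay Pb = 87 − 45 = 42; Q' = -202 + 4·87 = 146.
Government outlay = subsidy × quantity = 45 × 146 = 6570.

Government cost = 6570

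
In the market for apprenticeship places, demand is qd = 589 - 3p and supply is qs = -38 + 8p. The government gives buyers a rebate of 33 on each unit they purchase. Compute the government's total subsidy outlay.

Government cost = 16170

Pre-subsidy: 589 - 3p = -38 + 8p gives p* = 57, q* = 418.
With the rebate, buyers effectively pay pb = ps − 33, where ps is the price sellers receive.
Demand in terms of ps becomes qd = 589 − 3(ps − 33) = 688 - 3ps. Setting this equal to supply: 688 - 3ps = -38 + 8ps, so ps = 66.
Buyers pay pb = 66 − 33 = 33; q' = -38 + 8·66 = 490.
Government outlay = subsidy × quantity = 33 × 490 = 16170.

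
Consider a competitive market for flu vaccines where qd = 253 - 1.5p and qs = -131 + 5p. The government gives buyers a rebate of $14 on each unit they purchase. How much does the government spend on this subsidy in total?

Government cost = 32858/13

Pre-subsidy: 253 - 1.5p = -131 + 5p gives p* = 768/13, q* = 2137/13.
With the rebate, buyers effectively pay pb = ps − 14, where ps is the price sellers receive.
Demand in terms of ps becomes qd = 253 − 1.5(ps − 14) = 274 - 1.5ps. Setting this equal to supply: 274 - 1.5ps = -131 + 5ps, so ps = 810/13.
Buyers pay pb = 810/13 − 14 = 628/13; q' = -131 + 5·(810/13) = 2347/13.
Government outlay = subsidy × quantity = 14 × 2347/13 = 32858/13.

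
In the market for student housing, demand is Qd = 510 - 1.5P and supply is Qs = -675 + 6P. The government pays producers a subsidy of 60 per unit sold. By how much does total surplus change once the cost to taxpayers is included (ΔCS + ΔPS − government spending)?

Net change in total surplus = -2160

Pre-subsidy: 510 - 1.5P = -675 + 6P gives P* = 158, Q* = 273.
With the subsidy, sellers receive Ps = Pb + 60 for each unit, where Pb is the price buyers pay.
Supply in terms of Pb becomes Qs = -675 + 6(Pb + 60) = -315 + 6Pb. Setting this equal to demand: 510 - 1.5Pb = -315 + 6Pb, so Pb = 110.
Sellers receive Ps = 110 + 60 = 170; Q' = 510 − 1.5·110 = 345.
ΔCS = ½(273 + 345)(158 − 110) = 14832; ΔPS = ½(273 + 345)(170 − 158) = 3708.
Government spending = 60 × 345 = 20700.
Net change = 14832 + 3708 − 20700 = -2160. The loss equals the DWL triangle ½·60·72.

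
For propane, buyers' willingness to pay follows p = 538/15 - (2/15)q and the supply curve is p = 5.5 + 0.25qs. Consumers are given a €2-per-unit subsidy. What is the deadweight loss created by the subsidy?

Pre-subsidy: 538/15 - (2/15)q = 5.5 + 0.25q gives q* = 1822/23 and p* = 582/23.
With the rebate, buyers effectively pay pb = ps − 2, where ps is the price sellers receive.
On the curves, pb = 538/15 - (2/15)q and ps = 5.5 + 0.25q; the wedge ps − pb = 2 gives 5.5 + 0.25q − (538/15 - (2/15)q) = 2, so q' = 1942/23.
Then pb = 538/15 − (2/15)·(1942/23) = 566/23 and ps = 5.5 + 0.25·(1942/23) = 612/23.
The subsidy expands output by 1942/23 − 1822/23 = 120/23 past the efficient level; on those units the gap between marginal cost and willingness to pay runs from 0 up to 2.
DWL = ½ × 2 × 120/23 = 120/23.

Deadweight loss = 120/23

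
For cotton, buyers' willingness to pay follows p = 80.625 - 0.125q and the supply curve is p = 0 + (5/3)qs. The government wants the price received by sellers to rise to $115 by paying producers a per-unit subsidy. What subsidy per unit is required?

Required subsidy s = $43 per unit

At a seller price of 115, quantity supplied is 0 + 0.6·115 = 69.
Buyers absorb 69 only when they pay pb = 80.625 − 0.125·69 = 72.
s = ps − pb = 115 − 72 = 43.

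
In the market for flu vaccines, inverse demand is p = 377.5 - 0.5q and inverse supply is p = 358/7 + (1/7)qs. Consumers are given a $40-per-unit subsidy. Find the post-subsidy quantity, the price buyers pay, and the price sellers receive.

q' = 5129/9; buyers pay 833/9; sellers receive 1193/9

Pre-subsidy: 377.5 - 0.5q = 358/7 + (1/7)q gives q* = 1523/3 and p* = 371/3.
With the rebate, buyers effectively pay pb = ps − 40, where ps is the price sellers receive.
On the curves, pb = 377.5 - 0.5q and ps = 358/7 + (1/7)q; the wedge ps − pb = 40 gives 358/7 + (1/7)q − (377.5 - 0.5q) = 40, so q' = 5129/9.
Then pb = 377.5 − 0.5·(5129/9) = 833/9 and ps = 358/7 + (1/7)·(5129/9) = 1193/9.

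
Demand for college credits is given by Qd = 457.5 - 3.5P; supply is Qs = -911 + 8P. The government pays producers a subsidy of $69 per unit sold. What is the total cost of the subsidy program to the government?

Pre-subsidy: 457.5 - 3.5P = -911 + 8P gives P* = 119, Q* = 41.
With the subsidy, sellers receive Ps = Pb + 69 for each unit, where Pb is the price buyers pay.
Supply in terms of Pb becomes Qs = -911 + 8(Pb + 69) = -359 + 8Pb. Setting this equal to demand: 457.5 - 3.5Pb = -359 + 8Pb, so Pb = 71.
Sellers receive Ps = 71 + 69 = 140; Q' = 457.5 − 3.5·71 = 209.
Government outlay = subsidy × quantity = 69 × 209 = 14421.

Government cost = $14421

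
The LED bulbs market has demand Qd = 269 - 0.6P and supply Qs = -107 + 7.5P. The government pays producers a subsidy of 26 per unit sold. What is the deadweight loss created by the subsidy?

Deadweight loss = 1690/9

Pre-subsidy: 269 - 0.6P = -107 + 7.5P gives P* = 3760/81, Q* = 6511/27.
With the subsidy, sellers receive Ps = Pb + 26 for each unit, where Pb is the price buyers pay.
Supply in terms of Pb becomes Qs = -107 + 7.5(Pb + 26) = 88 + 7.5Pb. Setting this equal to demand: 269 - 0.6Pb = 88 + 7.5Pb, so Pb = 1810/81.
Sellers receive Ps = 1810/81 + 26 = 3916/81; Q' = 269 − 0.6·(1810/81) = 6901/27.
The subsidy expands output by 6901/27 − 6511/27 = 130/9 past the efficient level; on those units the gap between marginal cost and willingness to pay runs from 0 up to 26.
DWL = ½ × 26 × 130/9 = 1690/9.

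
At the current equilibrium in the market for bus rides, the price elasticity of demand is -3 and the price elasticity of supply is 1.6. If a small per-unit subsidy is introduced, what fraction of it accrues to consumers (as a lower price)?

For a small subsidy around the equilibrium, the benefit split depends on the relative slopes, which at a point are proportional to the elasticities.
Buyer share = εs/(εs + |εd|) = 1.6/(1.6 + 3) = 8/23; seller share = |εd|/(εs + |εd|) = 15/23.

Consumer share = 8/23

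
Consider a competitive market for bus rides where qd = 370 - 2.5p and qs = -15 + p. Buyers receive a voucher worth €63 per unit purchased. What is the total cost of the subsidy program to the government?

Government cost = €8820

Pre-subsidy: 370 - 2.5p = -15 + p gives p* = 110, q* = 95.
With the rebate, buyers effectively pay pb = ps − 63, where ps is the price sellers receive.
Demand in terms of ps becomes qd = 370 − 2.5(ps − 63) = 527.5 - 2.5ps. Setting this equal to supply: 527.5 - 2.5ps = -15 + ps, so ps = 155.
Buyers pay pb = 155 − 63 = 92; q' = -15 + 1·155 = 140.
Government outlay = subsidy × quantity = 63 × 140 = 8820.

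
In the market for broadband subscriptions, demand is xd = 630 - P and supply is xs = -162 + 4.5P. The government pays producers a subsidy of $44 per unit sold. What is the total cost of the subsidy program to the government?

Government cost = $22968

Pre-subsidy: 630 - P = -162 + 4.5P gives P* = 144, x* = 486.
With the subsidy, sellers receive Ps = Pb + 44 for each unit, where Pb is the price buyers pay.
Supply in terms of Pb becomes xs = -162 + 4.5(Pb + 44) = 36 + 4.5Pb. Setting this equal to demand: 630 - Pb = 36 + 4.5Pb, so Pb = 108.
Sellers receive Ps = 108 + 44 = 152; x' = 630 − 1·108 = 522.
Government outlay = subsidy × quantity = 44 × 522 = 22968.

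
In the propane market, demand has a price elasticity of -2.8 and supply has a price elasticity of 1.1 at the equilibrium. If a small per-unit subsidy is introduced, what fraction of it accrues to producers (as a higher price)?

For a small subsidy around the equilibrium, the benefit split depends on the relative slopes, which at a point are proportional to the elasticities.
Buyer share = εs/(εs + |εd|) = 1.1/(1.1 + 2.8) = 11/39; seller share = |εd|/(εs + |εd|) = 28/39.
So producers capture 28/39 of the subsidy.

Producer share = 28/39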